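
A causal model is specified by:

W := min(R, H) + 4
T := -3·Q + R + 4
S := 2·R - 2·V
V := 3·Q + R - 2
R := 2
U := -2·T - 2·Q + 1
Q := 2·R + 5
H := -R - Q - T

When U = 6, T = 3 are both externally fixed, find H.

-14

The joint intervention fixes U = 6, T = 3, removing each variable's own equation.
Q = 2·R + 5  [with R=2]  = 9
H = -R - Q - T  [with R=2, Q=9, T=3]  = -14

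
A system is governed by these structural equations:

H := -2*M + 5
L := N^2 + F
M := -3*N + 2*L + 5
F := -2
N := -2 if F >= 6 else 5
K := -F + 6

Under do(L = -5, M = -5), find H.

15

Setting L = -5, M = -5 by intervention discards those variables' equations.
H = -2*M + 5  [with M=-5]  = 15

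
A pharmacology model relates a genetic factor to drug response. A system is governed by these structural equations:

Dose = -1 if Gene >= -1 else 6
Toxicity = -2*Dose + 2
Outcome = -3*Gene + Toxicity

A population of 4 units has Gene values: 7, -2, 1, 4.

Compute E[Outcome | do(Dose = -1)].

-3.5

Under do(Dose=-1), Dose's equation is replaced by Dose=-1 for every unit. Per-unit Outcome: -17, 10, 1, -8. Mean = -3.5.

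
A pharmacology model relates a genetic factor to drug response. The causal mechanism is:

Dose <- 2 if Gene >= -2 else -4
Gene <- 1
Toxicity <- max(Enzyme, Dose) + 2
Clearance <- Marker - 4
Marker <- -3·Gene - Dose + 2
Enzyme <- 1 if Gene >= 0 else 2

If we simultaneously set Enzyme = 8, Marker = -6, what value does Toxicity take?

10

Setting Enzyme = 8, Marker = -6 by intervention discards those variables' equations.
Dose = 2 if Gene >= -2 else -4  [with Gene=1]  = 2
Toxicity = max(Enzyme, Dose) + 2  [with Enzyme=8, Dose=2]  = 10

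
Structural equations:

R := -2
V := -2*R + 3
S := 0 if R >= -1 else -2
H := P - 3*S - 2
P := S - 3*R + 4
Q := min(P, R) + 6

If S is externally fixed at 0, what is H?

8

Under do(S=0), the mechanism S := 0 if R >= -1 else -2 is discarded; S is fixed at 0.
P = S - 3*R + 4  [with S=0, R=-2]  = 10
H = P - 3*S - 2  [with P=10, S=0]  = 8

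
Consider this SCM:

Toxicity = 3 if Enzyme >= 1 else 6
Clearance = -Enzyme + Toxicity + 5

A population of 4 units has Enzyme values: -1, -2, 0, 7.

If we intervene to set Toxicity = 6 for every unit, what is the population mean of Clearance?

10

Under do(Toxicity=6), Toxicity's equation is replaced by Toxicity=6 for every unit. Per-unit Clearance: 12, 13, 11, 4. Mean = 10.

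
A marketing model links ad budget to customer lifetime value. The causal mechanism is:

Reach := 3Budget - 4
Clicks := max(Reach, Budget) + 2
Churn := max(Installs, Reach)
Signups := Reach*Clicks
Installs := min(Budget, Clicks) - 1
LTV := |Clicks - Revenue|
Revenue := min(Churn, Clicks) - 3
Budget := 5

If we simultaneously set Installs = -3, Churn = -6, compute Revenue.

-9

Setting Installs = -3, Churn = -6 by intervention discards those variables' equations.
Reach = 3Budget - 4  [with Budget=5]  = 11
Clicks = max(Reach, Budget) + 2  [with Reach=11, Budget=5]  = 13
Revenue = min(Churn, Clicks) - 3  [with Churn=-6, Clicks=13]  = -9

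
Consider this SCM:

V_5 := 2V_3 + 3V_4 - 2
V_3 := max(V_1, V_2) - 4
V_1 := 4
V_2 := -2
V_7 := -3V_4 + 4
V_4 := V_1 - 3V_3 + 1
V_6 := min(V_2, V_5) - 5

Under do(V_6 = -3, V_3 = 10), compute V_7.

79

Under do(V_6 = -3, V_3 = 10), each intervened variable's structural equation is replaced by its fixed value.
V_4 = V_1 - 3V_3 + 1  [with V_1=4, V_3=10]  = -25
V_7 = -3V_4 + 4  [with V_4=-25]  = 79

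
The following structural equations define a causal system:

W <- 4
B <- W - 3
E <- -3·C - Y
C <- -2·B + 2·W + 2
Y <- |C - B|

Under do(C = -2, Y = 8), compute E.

-2

Setting C = -2, Y = 8 by intervention discards those variables' equations.
E = -3·C - Y  [with C=-2, Y=8]  = -2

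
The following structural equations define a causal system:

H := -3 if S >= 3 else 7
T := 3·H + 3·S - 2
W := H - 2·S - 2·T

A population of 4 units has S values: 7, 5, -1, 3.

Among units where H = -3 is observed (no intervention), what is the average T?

4

E[T|H=-3] averages over only the 3 units with H=-3 (S = 7, 5, 3): T = 10, 4, -2, mean 4.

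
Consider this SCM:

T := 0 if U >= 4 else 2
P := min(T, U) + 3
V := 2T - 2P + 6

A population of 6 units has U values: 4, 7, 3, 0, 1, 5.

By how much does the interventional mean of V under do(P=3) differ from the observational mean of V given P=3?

do(P=3) breaks P's dependence on U. With P=3 fixed, V across the units is 0, 0, 4, 4, 4, 0, mean 2.
E[V|P=3] averages over only the 4 units with P=3 (U = 4, 7, 0, 5): V = 0, 0, 4, 0, mean 1.
Difference = 2 − 1 = 1.

1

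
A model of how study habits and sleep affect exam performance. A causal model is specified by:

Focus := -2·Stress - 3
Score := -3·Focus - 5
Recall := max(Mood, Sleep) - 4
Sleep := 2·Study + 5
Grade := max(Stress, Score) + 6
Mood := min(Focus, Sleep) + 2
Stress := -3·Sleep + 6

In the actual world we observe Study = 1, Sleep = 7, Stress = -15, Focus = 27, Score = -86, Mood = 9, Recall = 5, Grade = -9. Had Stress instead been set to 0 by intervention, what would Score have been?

4

do(Stress=0) replaces the equation Stress := -3·Sleep + 6 with the constant Stress = 0.
Focus = -2·Stress - 3  [with Stress=0]  = -3
Score = -3·Focus - 5  [with Focus=-3]  = 4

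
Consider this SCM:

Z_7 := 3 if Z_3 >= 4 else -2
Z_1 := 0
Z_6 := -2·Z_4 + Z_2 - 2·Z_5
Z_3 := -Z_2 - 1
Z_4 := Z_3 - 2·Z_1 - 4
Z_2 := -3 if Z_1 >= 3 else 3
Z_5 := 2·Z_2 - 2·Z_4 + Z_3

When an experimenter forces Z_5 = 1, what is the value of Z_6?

17

The intervention breaks the incoming arrows to Z_5: Z_5 := 2·Z_2 - 2·Z_4 + Z_3 no longer applies, and Z_5 = 1.
Z_2 = -3 if Z_1 >= 3 else 3  [with Z_1=0]  = 3
Z_3 = -Z_2 - 1  [with Z_2=3]  = -4
Z_4 = Z_3 - 2·Z_1 - 4  [with Z_3=-4, Z_1=0]  = -8
Z_6 = -2·Z_4 + Z_2 - 2·Z_5  [with Z_4=-8, Z_2=3, Z_5=1]  = 17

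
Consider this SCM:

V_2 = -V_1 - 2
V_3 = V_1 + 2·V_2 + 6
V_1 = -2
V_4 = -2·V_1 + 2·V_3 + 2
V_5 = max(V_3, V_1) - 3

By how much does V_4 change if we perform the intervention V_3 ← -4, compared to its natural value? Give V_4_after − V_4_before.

The intervention breaks the incoming arrows to V_3: V_3 = V_1 + 2·V_2 + 6 no longer applies, and V_3 = -4.
V_4 = -2·V_1 + 2·V_3 + 2  [with V_1=-2, V_3=-4]  = -2
Without intervention: V_2 = -V_1 - 2  [with V_1=-2]  = 0; V_3 = V_1 + 2·V_2 + 6  [with V_1=-2, V_2=0]  = 4; V_4 = -2·V_1 + 2·V_3 + 2  [with V_1=-2, V_3=4]  = 14.
Change = -2 − 14 = -16.

-16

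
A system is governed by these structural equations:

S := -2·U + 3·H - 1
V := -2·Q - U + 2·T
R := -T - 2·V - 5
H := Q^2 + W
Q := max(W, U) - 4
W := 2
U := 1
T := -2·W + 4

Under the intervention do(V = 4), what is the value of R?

do(V=4) replaces the equation V := -2·Q - U + 2·T with the constant V = 4.
T = -2·W + 4  [with W=2]  = 0
R = -T - 2·V - 5  [with T=0, V=4]  = -13

-13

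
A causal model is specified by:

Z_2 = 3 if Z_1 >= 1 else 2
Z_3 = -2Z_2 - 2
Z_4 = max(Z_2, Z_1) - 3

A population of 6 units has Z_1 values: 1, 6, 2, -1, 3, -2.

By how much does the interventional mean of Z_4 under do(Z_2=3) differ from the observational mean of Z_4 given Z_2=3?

do(Z_2=3) breaks Z_2's dependence on Z_1. With Z_2=3 fixed, Z_4 across the units is 0, 3, 0, 0, 0, 0, mean 0.5.
E[Z_4|Z_2=3] averages over only the 4 units with Z_2=3 (Z_1 = 1, 6, 2, 3): Z_4 = 0, 3, 0, 0, mean 0.75.
Difference = 0.5 − 0.75 = -0.25.

-0.25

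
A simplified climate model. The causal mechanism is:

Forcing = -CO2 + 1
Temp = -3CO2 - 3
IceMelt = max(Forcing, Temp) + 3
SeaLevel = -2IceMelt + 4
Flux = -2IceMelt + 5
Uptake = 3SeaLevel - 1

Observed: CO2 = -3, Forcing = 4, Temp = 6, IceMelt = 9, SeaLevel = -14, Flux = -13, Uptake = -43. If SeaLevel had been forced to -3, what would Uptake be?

Under do(SeaLevel=-3), the mechanism SeaLevel = -2IceMelt + 4 is discarded; SeaLevel is fixed at -3.
Uptake = 3SeaLevel - 1  [with SeaLevel=-3]  = -10

-10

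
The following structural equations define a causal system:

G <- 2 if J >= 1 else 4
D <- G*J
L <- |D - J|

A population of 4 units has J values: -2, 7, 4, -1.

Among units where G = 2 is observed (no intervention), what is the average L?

5.5

Conditioning on G=2 selects the 2 unit(s) with J ∈ {7, 4}. Their L values: 7, 4. Mean = 5.5.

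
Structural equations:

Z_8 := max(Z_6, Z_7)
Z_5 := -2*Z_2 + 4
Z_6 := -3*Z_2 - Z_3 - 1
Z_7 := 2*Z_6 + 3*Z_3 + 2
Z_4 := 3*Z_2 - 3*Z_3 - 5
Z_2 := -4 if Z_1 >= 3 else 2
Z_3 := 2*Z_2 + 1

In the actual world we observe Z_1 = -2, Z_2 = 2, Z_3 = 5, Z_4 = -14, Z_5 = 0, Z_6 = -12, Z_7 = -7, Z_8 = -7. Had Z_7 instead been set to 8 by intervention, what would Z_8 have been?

8

do(Z_7=8) replaces the equation Z_7 := 2*Z_6 + 3*Z_3 + 2 with the constant Z_7 = 8.
Z_2 = -4 if Z_1 >= 3 else 2  [with Z_1=-2]  = 2
Z_3 = 2*Z_2 + 1  [with Z_2=2]  = 5
Z_6 = -3*Z_2 - Z_3 - 1  [with Z_2=2, Z_3=5]  = -12
Z_8 = max(Z_6, Z_7)  [with Z_6=-12, Z_7=8]  = 8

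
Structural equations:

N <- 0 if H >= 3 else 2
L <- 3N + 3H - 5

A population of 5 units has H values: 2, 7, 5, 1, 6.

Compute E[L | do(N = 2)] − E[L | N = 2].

Under do(N=2), N's equation is replaced by N=2 for every unit. Per-unit L: 7, 22, 16, 4, 19. Mean = 13.6.
E[L|N=2] averages over only the 2 units with N=2 (H = 2, 1): L = 7, 4, mean 5.5.
Difference = 13.6 − 5.5 = 8.1.

8.1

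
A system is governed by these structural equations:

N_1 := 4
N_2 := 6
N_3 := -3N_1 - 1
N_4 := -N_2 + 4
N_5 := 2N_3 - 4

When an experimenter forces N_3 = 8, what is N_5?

do(N_3=8) replaces the equation N_3 := -3N_1 - 1 with the constant N_3 = 8.
N_5 = 2N_3 - 4  [with N_3=8]  = 12

12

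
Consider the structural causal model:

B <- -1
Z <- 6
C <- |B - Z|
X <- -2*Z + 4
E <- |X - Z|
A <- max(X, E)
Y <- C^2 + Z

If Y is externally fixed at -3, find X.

-8

Under do(Y=-3), the mechanism Y <- C^2 + Z is discarded; Y is fixed at -3.
Since X is not a descendant of the intervened variable, it is unaffected.
X = -2*Z + 4  [with Z=6]  = -8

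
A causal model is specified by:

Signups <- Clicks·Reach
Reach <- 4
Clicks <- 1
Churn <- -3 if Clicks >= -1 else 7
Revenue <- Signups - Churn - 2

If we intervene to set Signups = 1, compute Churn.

The intervention breaks the incoming arrows to Signups: Signups <- Clicks·Reach no longer applies, and Signups = 1.
Churn is not downstream of the intervention, so its value is determined by the original equations.
Churn = -3 if Clicks >= -1 else 7  [with Clicks=1]  = -3

-3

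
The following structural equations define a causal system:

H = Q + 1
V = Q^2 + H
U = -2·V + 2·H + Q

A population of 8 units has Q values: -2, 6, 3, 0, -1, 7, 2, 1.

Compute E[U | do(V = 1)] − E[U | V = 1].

7.5

Every unit gets V=1 under the intervention. U values become -6, 18, 9, 0, -3, 21, 6, 3; E[U|do(V=1)] = 6.
Observing V=1 restricts to units where V's equation naturally yields 1: Q ∈ {0, -1}. In that subpopulation U = 0, -3, mean -1.5.
Difference = 6 − (-1.5) = 7.5.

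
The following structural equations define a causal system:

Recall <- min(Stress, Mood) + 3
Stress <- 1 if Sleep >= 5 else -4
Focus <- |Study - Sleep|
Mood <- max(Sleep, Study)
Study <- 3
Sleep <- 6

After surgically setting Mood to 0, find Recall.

3

The intervention breaks the incoming arrows to Mood: Mood <- max(Sleep, Study) no longer applies, and Mood = 0.
Stress = 1 if Sleep >= 5 else -4  [with Sleep=6]  = 1
Recall = min(Stress, Mood) + 3  [with Stress=1, Mood=0]  = 3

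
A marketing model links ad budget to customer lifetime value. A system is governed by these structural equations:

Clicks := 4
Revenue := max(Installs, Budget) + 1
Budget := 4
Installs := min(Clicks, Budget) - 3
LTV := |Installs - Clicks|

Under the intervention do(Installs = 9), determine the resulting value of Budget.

Under do(Installs=9), the mechanism Installs := min(Clicks, Budget) - 3 is discarded; Installs is fixed at 9.
Budget is not downstream of the intervention, so its value is determined by the original equations.

4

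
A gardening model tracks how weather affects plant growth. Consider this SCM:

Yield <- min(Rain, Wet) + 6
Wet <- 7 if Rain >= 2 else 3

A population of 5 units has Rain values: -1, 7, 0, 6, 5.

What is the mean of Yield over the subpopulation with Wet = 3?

Observing Wet=3 restricts to units where Wet's equation naturally yields 3: Rain ∈ {-1, 0}. In that subpopulation Yield = 5, 6, mean 5.5.

5.5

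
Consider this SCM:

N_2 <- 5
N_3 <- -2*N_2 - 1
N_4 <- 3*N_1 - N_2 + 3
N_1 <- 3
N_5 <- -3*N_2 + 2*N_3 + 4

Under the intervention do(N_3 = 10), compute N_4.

7

The intervention breaks the incoming arrows to N_3: N_3 <- -2*N_2 - 1 no longer applies, and N_3 = 10.
N_4 is not downstream of the intervention, so its value is determined by the original equations.
N_4 = 3*N_1 - N_2 + 3  [with N_1=3, N_2=5]  = 7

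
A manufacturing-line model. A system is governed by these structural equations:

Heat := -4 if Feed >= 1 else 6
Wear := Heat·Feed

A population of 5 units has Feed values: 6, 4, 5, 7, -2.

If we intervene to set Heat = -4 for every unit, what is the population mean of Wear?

The intervention sets Heat=-4 in all 5 units regardless of Feed. Recomputing Wear per unit gives -24, -16, -20, -28, 8; average -16.

-16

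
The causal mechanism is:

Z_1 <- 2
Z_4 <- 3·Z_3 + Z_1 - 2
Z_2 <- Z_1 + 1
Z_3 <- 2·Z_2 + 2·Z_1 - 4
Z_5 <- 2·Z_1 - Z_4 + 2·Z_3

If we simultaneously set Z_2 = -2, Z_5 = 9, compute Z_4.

-12

The joint intervention fixes Z_2 = -2, Z_5 = 9, removing each variable's own equation.
Z_3 = 2·Z_2 + 2·Z_1 - 4  [with Z_2=-2, Z_1=2]  = -4
Z_4 = 3·Z_3 + Z_1 - 2  [with Z_3=-4, Z_1=2]  = -12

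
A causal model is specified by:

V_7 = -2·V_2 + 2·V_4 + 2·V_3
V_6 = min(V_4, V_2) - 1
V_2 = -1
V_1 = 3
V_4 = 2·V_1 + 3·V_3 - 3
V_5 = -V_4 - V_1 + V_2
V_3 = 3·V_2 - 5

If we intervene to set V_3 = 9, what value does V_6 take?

The intervention breaks the incoming arrows to V_3: V_3 = 3·V_2 - 5 no longer applies, and V_3 = 9.
V_4 = 2·V_1 + 3·V_3 - 3  [with V_1=3, V_3=9]  = 30
V_6 = min(V_4, V_2) - 1  [with V_4=30, V_2=-1]  = -2

-2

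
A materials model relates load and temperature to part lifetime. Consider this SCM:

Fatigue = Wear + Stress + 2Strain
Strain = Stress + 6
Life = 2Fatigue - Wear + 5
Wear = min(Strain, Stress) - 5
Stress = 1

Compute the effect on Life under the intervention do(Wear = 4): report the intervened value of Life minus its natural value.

do(Wear=4) replaces the equation Wear = min(Strain, Stress) - 5 with the constant Wear = 4.
Strain = Stress + 6  [with Stress=1]  = 7
Fatigue = Wear + Stress + 2Strain  [with Wear=4, Stress=1, Strain=7]  = 19
Life = 2Fatigue - Wear + 5  [with Fatigue=19, Wear=4]  = 39
Without intervention: Strain = Stress + 6  [with Stress=1]  = 7; Wear = min(Strain, Stress) - 5  [with Strain=7, Stress=1]  = -4; Fatigue = Wear + Stress + 2Strain  [with Wear=-4, Stress=1, Strain=7]  = 11; Life = 2Fatigue - Wear + 5  [with Fatigue=11, Wear=-4]  = 31.
Change = 39 − 31 = 8.

8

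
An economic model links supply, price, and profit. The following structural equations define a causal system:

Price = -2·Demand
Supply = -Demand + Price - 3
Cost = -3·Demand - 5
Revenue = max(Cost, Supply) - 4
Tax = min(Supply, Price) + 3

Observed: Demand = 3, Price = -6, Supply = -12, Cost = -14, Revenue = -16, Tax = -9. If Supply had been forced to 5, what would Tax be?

-3

The intervention breaks the incoming arrows to Supply: Supply = -Demand + Price - 3 no longer applies, and Supply = 5.
Price = -2·Demand  [with Demand=3]  = -6
Tax = min(Supply, Price) + 3  [with Supply=5, Price=-6]  = -3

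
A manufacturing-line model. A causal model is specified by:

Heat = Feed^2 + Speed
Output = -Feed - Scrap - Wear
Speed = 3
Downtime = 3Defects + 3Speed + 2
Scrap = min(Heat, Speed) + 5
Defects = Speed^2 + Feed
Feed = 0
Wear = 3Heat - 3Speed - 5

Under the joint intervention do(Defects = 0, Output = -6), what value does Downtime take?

11

Under do(Defects = 0, Output = -6), each intervened variable's structural equation is replaced by its fixed value.
Downtime = 3Defects + 3Speed + 2  [with Defects=0, Speed=3]  = 11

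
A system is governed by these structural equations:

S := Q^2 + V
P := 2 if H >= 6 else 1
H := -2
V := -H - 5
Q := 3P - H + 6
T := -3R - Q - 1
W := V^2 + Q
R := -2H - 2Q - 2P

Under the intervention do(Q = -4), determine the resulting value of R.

10

The intervention breaks the incoming arrows to Q: Q := 3P - H + 6 no longer applies, and Q = -4.
P = 2 if H >= 6 else 1  [with H=-2]  = 1
R = -2H - 2Q - 2P  [with H=-2, Q=-4, P=1]  = 10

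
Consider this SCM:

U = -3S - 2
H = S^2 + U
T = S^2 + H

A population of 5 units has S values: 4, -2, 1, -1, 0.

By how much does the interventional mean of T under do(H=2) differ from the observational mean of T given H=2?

-4.1

Under do(H=2), H's equation is replaced by H=2 for every unit. Per-unit T: 18, 6, 3, 3, 2. Mean = 6.4.
Observing H=2 restricts to units where H's equation naturally yields 2: S ∈ {4, -1}. In that subpopulation T = 18, 3, mean 10.5.
Difference = 6.4 − 10.5 = -4.1.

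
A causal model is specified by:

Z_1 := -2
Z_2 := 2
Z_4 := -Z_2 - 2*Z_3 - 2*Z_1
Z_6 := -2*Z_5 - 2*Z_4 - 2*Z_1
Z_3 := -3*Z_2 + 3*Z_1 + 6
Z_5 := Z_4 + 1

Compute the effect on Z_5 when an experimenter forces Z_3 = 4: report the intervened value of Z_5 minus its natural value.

-20

do(Z_3=4) replaces the equation Z_3 := -3*Z_2 + 3*Z_1 + 6 with the constant Z_3 = 4.
Z_4 = -Z_2 - 2*Z_3 - 2*Z_1  [with Z_2=2, Z_3=4, Z_1=-2]  = -6
Z_5 = Z_4 + 1  [with Z_4=-6]  = -5
Without intervention: Z_3 = -3*Z_2 + 3*Z_1 + 6  [with Z_2=2, Z_1=-2]  = -6; Z_4 = -Z_2 - 2*Z_3 - 2*Z_1  [with Z_2=2, Z_3=-6, Z_1=-2]  = 14; Z_5 = Z_4 + 1  [with Z_4=14]  = 15.
Change = -5 − 15 = -20.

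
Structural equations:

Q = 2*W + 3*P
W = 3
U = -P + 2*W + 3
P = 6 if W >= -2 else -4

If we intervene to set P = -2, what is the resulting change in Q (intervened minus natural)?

-24

Under do(P=-2), the mechanism P = 6 if W >= -2 else -4 is discarded; P is fixed at -2.
Q = 2*W + 3*P  [with W=3, P=-2]  = 0
Without intervention: P = 6 if W >= -2 else -4  [with W=3]  = 6; Q = 2*W + 3*P  [with W=3, P=6]  = 24.
Change = 0 − 24 = -24.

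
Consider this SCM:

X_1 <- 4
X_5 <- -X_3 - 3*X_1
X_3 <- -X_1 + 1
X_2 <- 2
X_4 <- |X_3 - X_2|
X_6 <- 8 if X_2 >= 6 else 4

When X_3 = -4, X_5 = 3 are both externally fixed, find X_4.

The joint intervention fixes X_3 = -4, X_5 = 3, removing each variable's own equation.
X_4 = |X_3 - X_2|  [with X_3=-4, X_2=2]  = 6

6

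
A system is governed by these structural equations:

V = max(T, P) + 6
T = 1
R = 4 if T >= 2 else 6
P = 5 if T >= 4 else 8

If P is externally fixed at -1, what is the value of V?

7

Under do(P=-1), the mechanism P = 5 if T >= 4 else 8 is discarded; P is fixed at -1.
V = max(T, P) + 6  [with T=1, P=-1]  = 7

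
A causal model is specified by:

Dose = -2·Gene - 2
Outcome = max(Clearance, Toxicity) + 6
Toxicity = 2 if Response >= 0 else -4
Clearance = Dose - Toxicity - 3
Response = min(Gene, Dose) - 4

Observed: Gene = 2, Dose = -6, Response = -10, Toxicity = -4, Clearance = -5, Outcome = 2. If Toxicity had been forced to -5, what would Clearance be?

Intervening sets Toxicity = -5 and removes its equation (Toxicity = 2 if Response >= 0 else -4).
Dose = -2·Gene - 2  [with Gene=2]  = -6
Clearance = Dose - Toxicity - 3  [with Dose=-6, Toxicity=-5]  = -4

-4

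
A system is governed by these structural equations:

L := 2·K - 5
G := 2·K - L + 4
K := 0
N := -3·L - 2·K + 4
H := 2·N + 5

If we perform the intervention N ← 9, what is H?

do(N=9) replaces the equation N := -3·L - 2·K + 4 with the constant N = 9.
H = 2·N + 5  [with N=9]  = 23

23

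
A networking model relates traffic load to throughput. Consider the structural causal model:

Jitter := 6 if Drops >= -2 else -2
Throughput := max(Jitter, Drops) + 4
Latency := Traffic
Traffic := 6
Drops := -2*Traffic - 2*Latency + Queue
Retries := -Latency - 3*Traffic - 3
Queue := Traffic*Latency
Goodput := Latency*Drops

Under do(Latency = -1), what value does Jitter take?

Under do(Latency=-1), the mechanism Latency := Traffic is discarded; Latency is fixed at -1.
Queue = Traffic*Latency  [with Traffic=6, Latency=-1]  = -6
Drops = -2*Traffic - 2*Latency + Queue  [with Traffic=6, Latency=-1, Queue=-6]  = -16
Jitter = 6 if Drops >= -2 else -2  [with Drops=-16]  = -2

-2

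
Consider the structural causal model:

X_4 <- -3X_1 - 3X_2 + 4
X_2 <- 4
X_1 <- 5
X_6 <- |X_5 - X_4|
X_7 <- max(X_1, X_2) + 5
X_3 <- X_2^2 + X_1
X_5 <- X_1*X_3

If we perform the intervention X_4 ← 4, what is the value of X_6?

101

Under do(X_4=4), the mechanism X_4 <- -3X_1 - 3X_2 + 4 is discarded; X_4 is fixed at 4.
X_3 = X_2^2 + X_1  [with X_2=4, X_1=5]  = 21
X_5 = X_1*X_3  [with X_1=5, X_3=21]  = 105
X_6 = |X_5 - X_4|  [with X_5=105, X_4=4]  = 101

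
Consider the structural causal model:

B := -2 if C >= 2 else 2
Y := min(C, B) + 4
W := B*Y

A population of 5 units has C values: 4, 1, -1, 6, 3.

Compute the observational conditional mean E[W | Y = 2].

Conditioning on Y=2 selects the 3 unit(s) with C ∈ {4, 6, 3}. Their W values: -4, -4, -4. Mean = -4.

-4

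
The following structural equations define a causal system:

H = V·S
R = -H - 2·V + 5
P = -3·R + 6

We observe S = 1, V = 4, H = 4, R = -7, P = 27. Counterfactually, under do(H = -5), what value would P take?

do(H=-5) replaces the equation H = V·S with the constant H = -5.
R = -H - 2·V + 5  [with H=-5, V=4]  = 2
P = -3·R + 6  [with R=2]  = 0

0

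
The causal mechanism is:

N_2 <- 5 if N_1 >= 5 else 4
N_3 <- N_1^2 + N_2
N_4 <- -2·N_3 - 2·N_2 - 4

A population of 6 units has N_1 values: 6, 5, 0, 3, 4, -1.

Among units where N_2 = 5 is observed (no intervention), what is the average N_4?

Observing N_2=5 restricts to units where N_2's equation naturally yields 5: N_1 ∈ {6, 5}. In that subpopulation N_4 = -96, -74, mean -85.

-85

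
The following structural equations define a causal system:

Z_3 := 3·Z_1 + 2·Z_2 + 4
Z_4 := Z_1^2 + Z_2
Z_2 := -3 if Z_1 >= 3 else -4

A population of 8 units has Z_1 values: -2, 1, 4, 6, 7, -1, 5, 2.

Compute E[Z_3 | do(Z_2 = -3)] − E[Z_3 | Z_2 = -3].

The intervention sets Z_2=-3 in all 8 units regardless of Z_1. Recomputing Z_3 per unit gives -8, 1, 10, 16, 19, -5, 13, 4; average 6.25.
E[Z_3|Z_2=-3] averages over only the 4 units with Z_2=-3 (Z_1 = 4, 6, 7, 5): Z_3 = 10, 16, 19, 13, mean 14.5.
Difference = 6.25 − 14.5 = -8.25.

-8.25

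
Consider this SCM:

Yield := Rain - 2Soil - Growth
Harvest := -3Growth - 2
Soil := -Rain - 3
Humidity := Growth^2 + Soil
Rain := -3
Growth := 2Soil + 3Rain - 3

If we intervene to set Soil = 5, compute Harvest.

Under do(Soil=5), the mechanism Soil := -Rain - 3 is discarded; Soil is fixed at 5.
Growth = 2Soil + 3Rain - 3  [with Soil=5, Rain=-3]  = -2
Harvest = -3Growth - 2  [with Growth=-2]  = 4

4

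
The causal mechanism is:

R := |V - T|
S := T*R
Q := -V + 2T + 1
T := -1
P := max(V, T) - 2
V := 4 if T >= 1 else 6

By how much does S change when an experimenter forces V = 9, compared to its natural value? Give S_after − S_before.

-3

Under do(V=9), the mechanism V := 4 if T >= 1 else 6 is discarded; V is fixed at 9.
R = |V - T|  [with V=9, T=-1]  = 10
S = T*R  [with T=-1, R=10]  = -10
Without intervention: V = 4 if T >= 1 else 6  [with T=-1]  = 6; R = |V - T|  [with V=6, T=-1]  = 7; S = T*R  [with T=-1, R=7]  = -7.
Change = -10 − (-7) = -3.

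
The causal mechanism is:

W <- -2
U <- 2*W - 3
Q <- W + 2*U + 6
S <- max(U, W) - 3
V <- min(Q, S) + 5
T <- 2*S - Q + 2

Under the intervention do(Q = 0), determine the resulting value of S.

-5

The intervention breaks the incoming arrows to Q: Q <- W + 2*U + 6 no longer applies, and Q = 0.
S is not downstream of the intervention, so its value is determined by the original equations.
U = 2*W - 3  [with W=-2]  = -7
S = max(U, W) - 3  [with U=-7, W=-2]  = -5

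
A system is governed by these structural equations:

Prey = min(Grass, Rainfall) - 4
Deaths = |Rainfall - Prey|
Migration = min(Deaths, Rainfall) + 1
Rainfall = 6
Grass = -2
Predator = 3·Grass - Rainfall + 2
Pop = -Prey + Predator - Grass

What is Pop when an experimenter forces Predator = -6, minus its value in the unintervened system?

The intervention breaks the incoming arrows to Predator: Predator = 3·Grass - Rainfall + 2 no longer applies, and Predator = -6.
Prey = min(Grass, Rainfall) - 4  [with Grass=-2, Rainfall=6]  = -6
Pop = -Prey + Predator - Grass  [with Prey=-6, Predator=-6, Grass=-2]  = 2
Without intervention: Prey = min(Grass, Rainfall) - 4  [with Grass=-2, Rainfall=6]  = -6; Predator = 3·Grass - Rainfall + 2  [with Grass=-2, Rainfall=6]  = -10; Pop = -Prey + Predator - Grass  [with Prey=-6, Predator=-10, Grass=-2]  = -2.
Change = 2 − (-2) = 4.

4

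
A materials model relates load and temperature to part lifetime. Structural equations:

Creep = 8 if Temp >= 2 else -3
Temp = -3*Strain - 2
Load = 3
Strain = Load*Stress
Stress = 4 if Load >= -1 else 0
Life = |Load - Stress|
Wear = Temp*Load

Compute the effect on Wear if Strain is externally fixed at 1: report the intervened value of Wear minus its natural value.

99

The intervention breaks the incoming arrows to Strain: Strain = Load*Stress no longer applies, and Strain = 1.
Temp = -3*Strain - 2  [with Strain=1]  = -5
Wear = Temp*Load  [with Temp=-5, Load=3]  = -15
Without intervention: Stress = 4 if Load >= -1 else 0  [with Load=3]  = 4; Strain = Load*Stress  [with Load=3, Stress=4]  = 12; Temp = -3*Strain - 2  [with Strain=12]  = -38; Wear = Temp*Load  [with Temp=-38, Load=3]  = -114.
Change = -15 − (-114) = 99.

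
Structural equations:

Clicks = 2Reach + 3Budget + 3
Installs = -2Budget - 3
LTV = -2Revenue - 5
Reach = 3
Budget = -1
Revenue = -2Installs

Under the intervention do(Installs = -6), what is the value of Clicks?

6

Under do(Installs=-6), the mechanism Installs = -2Budget - 3 is discarded; Installs is fixed at -6.
Since Clicks is not a descendant of the intervened variable, it is unaffected.
Clicks = 2Reach + 3Budget + 3  [with Reach=3, Budget=-1]  = 6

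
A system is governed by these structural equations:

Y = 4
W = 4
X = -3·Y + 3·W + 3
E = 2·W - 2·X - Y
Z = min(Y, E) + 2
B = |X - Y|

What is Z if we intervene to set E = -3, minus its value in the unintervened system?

Intervening sets E = -3 and removes its equation (E = 2·W - 2·X - Y).
Z = min(Y, E) + 2  [with Y=4, E=-3]  = -1
Without intervention: X = -3·Y + 3·W + 3  [with Y=4, W=4]  = 3; E = 2·W - 2·X - Y  [with W=4, X=3, Y=4]  = -2; Z = min(Y, E) + 2  [with Y=4, E=-2]  = 0.
Change = -1 − 0 = -1.

-1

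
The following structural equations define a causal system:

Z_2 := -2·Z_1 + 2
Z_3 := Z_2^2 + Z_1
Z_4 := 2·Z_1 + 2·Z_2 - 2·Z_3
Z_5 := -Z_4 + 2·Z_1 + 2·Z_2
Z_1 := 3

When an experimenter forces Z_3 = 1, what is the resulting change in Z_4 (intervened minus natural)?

36

The intervention breaks the incoming arrows to Z_3: Z_3 := Z_2^2 + Z_1 no longer applies, and Z_3 = 1.
Z_2 = -2·Z_1 + 2  [with Z_1=3]  = -4
Z_4 = 2·Z_1 + 2·Z_2 - 2·Z_3  [with Z_1=3, Z_2=-4, Z_3=1]  = -4
Without intervention: Z_2 = -2·Z_1 + 2  [with Z_1=3]  = -4; Z_3 = Z_2^2 + Z_1  [with Z_2=-4, Z_1=3]  = 19; Z_4 = 2·Z_1 + 2·Z_2 - 2·Z_3  [with Z_1=3, Z_2=-4, Z_3=19]  = -40.
Change = -4 − (-40) = 36.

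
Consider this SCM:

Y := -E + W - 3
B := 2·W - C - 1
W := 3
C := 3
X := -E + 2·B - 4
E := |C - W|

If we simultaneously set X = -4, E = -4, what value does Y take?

4

Under do(X = -4, E = -4), each intervened variable's structural equation is replaced by its fixed value.
Y = -E + W - 3  [with E=-4, W=3]  = 4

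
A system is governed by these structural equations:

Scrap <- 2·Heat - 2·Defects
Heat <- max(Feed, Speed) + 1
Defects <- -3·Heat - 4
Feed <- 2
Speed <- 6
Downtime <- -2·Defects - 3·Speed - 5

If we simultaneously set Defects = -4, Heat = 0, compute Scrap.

8

The joint intervention fixes Defects = -4, Heat = 0, removing each variable's own equation.
Scrap = 2·Heat - 2·Defects  [with Heat=0, Defects=-4]  = 8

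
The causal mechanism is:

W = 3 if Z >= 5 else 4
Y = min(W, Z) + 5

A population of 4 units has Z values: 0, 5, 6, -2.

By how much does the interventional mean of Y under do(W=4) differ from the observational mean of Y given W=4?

Every unit gets W=4 under the intervention. Y values become 5, 9, 9, 3; E[Y|do(W=4)] = 6.5.
Observing W=4 restricts to units where W's equation naturally yields 4: Z ∈ {0, -2}. In that subpopulation Y = 5, 3, mean 4.
Difference = 6.5 − 4 = 2.5.

2.5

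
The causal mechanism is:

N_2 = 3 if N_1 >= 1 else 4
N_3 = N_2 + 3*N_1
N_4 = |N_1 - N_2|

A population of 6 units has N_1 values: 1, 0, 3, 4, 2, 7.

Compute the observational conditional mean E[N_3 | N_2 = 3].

13.2

E[N_3|N_2=3] averages over only the 5 units with N_2=3 (N_1 = 1, 3, 4, 2, 7): N_3 = 6, 12, 15, 9, 24, mean 13.2.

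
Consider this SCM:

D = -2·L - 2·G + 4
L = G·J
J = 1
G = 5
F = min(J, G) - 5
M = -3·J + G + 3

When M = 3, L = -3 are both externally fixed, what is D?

Under do(M = 3, L = -3), each intervened variable's structural equation is replaced by its fixed value.
D = -2·L - 2·G + 4  [with L=-3, G=5]  = 0

0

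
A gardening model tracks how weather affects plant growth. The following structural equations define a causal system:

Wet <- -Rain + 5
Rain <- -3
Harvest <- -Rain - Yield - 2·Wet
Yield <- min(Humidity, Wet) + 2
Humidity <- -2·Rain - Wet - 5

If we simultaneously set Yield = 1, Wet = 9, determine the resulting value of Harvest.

The joint intervention fixes Yield = 1, Wet = 9, removing each variable's own equation.
Harvest = -Rain - Yield - 2·Wet  [with Rain=-3, Yield=1, Wet=9]  = -16

-16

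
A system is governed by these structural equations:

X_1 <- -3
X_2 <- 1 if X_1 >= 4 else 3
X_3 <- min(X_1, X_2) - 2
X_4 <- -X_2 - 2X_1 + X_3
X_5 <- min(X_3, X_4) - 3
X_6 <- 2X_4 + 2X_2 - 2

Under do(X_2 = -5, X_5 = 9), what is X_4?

The joint intervention fixes X_2 = -5, X_5 = 9, removing each variable's own equation.
X_3 = min(X_1, X_2) - 2  [with X_1=-3, X_2=-5]  = -7
X_4 = -X_2 - 2X_1 + X_3  [with X_2=-5, X_1=-3, X_3=-7]  = 4

4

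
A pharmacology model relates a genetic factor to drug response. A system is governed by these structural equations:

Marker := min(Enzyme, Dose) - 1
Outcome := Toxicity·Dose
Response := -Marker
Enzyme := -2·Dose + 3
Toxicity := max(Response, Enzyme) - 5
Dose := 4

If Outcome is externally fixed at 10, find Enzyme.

do(Outcome=10) replaces the equation Outcome := Toxicity·Dose with the constant Outcome = 10.
Enzyme is not downstream of the intervention, so its value is determined by the original equations.
Enzyme = -2·Dose + 3  [with Dose=4]  = -5

-5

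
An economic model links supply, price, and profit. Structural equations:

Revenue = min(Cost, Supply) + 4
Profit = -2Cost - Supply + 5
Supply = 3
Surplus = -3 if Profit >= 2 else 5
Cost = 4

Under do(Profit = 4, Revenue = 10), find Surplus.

-3

The joint intervention fixes Profit = 4, Revenue = 10, removing each variable's own equation.
Surplus = -3 if Profit >= 2 else 5  [with Profit=4]  = -3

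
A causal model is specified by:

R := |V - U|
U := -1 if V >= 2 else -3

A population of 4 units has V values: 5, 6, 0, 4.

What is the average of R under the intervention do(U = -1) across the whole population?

Every unit gets U=-1 under the intervention. R values become 6, 7, 1, 5; E[R|do(U=-1)] = 4.75.

4.75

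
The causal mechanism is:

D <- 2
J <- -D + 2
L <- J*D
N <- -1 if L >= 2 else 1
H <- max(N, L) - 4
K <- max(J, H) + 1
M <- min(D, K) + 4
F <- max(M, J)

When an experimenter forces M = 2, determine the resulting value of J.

Under do(M=2), the mechanism M <- min(D, K) + 4 is discarded; M is fixed at 2.
J is not downstream of the intervention, so its value is determined by the original equations.
J = -D + 2  [with D=2]  = 0

0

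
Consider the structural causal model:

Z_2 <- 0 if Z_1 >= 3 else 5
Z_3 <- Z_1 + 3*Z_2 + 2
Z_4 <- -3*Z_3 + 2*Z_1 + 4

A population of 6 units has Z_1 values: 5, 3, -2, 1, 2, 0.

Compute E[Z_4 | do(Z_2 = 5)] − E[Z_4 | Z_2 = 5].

-1.25

The intervention sets Z_2=5 in all 6 units regardless of Z_1. Recomputing Z_4 per unit gives -52, -50, -45, -48, -49, -47; average -48.5.
E[Z_4|Z_2=5] averages over only the 4 units with Z_2=5 (Z_1 = -2, 1, 2, 0): Z_4 = -45, -48, -49, -47, mean -47.25.
Difference = -48.5 − (-47.25) = -1.25.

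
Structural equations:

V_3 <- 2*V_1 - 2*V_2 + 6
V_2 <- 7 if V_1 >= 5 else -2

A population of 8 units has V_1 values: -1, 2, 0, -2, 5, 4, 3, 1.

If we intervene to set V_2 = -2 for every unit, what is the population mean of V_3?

13

The intervention sets V_2=-2 in all 8 units regardless of V_1. Recomputing V_3 per unit gives 8, 14, 10, 6, 20, 18, 16, 12; average 13.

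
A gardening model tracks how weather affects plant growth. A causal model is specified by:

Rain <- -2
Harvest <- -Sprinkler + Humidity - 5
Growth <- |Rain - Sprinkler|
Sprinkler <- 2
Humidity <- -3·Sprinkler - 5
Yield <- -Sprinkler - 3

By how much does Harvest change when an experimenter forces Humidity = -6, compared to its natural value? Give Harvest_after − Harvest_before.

Under do(Humidity=-6), the mechanism Humidity <- -3·Sprinkler - 5 is discarded; Humidity is fixed at -6.
Harvest = -Sprinkler + Humidity - 5  [with Sprinkler=2, Humidity=-6]  = -13
Without intervention: Humidity = -3·Sprinkler - 5  [with Sprinkler=2]  = -11; Harvest = -Sprinkler + Humidity - 5  [with Sprinkler=2, Humidity=-11]  = -18.
Change = -13 − (-18) = 5.

5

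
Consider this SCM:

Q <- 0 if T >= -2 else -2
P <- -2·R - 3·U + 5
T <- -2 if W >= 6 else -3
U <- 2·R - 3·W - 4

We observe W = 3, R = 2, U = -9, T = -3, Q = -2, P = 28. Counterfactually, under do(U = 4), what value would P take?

The intervention breaks the incoming arrows to U: U <- 2·R - 3·W - 4 no longer applies, and U = 4.
P = -2·R - 3·U + 5  [with R=2, U=4]  = -11

-11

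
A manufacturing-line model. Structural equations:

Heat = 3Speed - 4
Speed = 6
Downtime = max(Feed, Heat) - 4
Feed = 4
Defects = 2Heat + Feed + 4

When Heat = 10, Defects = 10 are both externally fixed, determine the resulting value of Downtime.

Setting Heat = 10, Defects = 10 by intervention discards those variables' equations.
Downtime = max(Feed, Heat) - 4  [with Feed=4, Heat=10]  = 6

6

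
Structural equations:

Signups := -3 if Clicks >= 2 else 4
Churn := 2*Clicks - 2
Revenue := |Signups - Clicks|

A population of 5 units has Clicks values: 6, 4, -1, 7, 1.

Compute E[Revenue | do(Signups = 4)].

Every unit gets Signups=4 under the intervention. Revenue values become 2, 0, 5, 3, 3; E[Revenue|do(Signups=4)] = 2.6.

2.6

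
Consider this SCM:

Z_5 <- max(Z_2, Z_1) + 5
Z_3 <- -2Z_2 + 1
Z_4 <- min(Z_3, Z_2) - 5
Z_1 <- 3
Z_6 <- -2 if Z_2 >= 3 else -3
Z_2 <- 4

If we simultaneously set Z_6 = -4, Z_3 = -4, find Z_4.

-9

Under do(Z_6 = -4, Z_3 = -4), each intervened variable's structural equation is replaced by its fixed value.
Z_4 = min(Z_3, Z_2) - 5  [with Z_3=-4, Z_2=4]  = -9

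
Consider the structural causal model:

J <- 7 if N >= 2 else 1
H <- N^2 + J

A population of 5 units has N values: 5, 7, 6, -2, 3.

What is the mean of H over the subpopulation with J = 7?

36.75

Observing J=7 restricts to units where J's equation naturally yields 7: N ∈ {5, 7, 6, 3}. In that subpopulation H = 32, 56, 43, 16, mean 36.75.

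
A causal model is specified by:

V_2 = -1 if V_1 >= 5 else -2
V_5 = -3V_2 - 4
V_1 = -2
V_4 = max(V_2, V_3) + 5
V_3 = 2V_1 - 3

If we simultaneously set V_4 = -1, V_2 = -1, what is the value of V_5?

The joint intervention fixes V_4 = -1, V_2 = -1, removing each variable's own equation.
V_5 = -3V_2 - 4  [with V_2=-1]  = -1

-1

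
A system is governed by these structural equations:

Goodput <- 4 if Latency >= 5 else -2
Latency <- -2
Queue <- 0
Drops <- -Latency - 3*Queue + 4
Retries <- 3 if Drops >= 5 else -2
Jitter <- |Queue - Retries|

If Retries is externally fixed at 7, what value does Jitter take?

7

Intervening sets Retries = 7 and removes its equation (Retries <- 3 if Drops >= 5 else -2).
Jitter = |Queue - Retries|  [with Queue=0, Retries=7]  = 7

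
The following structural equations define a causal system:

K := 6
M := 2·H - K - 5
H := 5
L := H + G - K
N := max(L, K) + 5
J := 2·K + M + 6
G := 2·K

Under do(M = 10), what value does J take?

28

Intervening sets M = 10 and removes its equation (M := 2·H - K - 5).
J = 2·K + M + 6  [with K=6, M=10]  = 28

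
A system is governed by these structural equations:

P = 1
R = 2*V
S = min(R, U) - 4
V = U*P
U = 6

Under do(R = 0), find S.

-4

Intervening sets R = 0 and removes its equation (R = 2*V).
S = min(R, U) - 4  [with R=0, U=6]  = -4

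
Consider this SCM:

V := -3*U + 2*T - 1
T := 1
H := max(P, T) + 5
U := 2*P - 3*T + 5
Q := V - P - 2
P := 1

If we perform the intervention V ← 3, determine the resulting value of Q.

Under do(V=3), the mechanism V := -3*U + 2*T - 1 is discarded; V is fixed at 3.
Q = V - P - 2  [with V=3, P=1]  = 0

0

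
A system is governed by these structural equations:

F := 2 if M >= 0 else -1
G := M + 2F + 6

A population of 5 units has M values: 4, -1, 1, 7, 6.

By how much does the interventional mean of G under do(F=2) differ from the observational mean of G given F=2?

-1.1

do(F=2) breaks F's dependence on M. With F=2 fixed, G across the units is 14, 9, 11, 17, 16, mean 13.4.
Conditioning on F=2 selects the 4 unit(s) with M ∈ {4, 1, 7, 6}. Their G values: 14, 11, 17, 16. Mean = 14.5.
Difference = 13.4 − 14.5 = -1.1.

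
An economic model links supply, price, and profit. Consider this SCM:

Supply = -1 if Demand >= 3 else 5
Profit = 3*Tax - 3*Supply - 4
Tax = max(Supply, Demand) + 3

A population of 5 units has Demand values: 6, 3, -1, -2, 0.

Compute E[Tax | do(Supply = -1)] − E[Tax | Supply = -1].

Under do(Supply=-1), Supply's equation is replaced by Supply=-1 for every unit. Per-unit Tax: 9, 6, 2, 2, 3. Mean = 4.4.
Observing Supply=-1 restricts to units where Supply's equation naturally yields -1: Demand ∈ {6, 3}. In that subpopulation Tax = 9, 6, mean 7.5.
Difference = 4.4 − 7.5 = -3.1.

-3.1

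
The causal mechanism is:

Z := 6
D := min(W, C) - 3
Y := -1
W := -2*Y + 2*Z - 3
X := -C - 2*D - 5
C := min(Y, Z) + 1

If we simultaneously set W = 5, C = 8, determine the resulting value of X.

-17

Setting W = 5, C = 8 by intervention discards those variables' equations.
D = min(W, C) - 3  [with W=5, C=8]  = 2
X = -C - 2*D - 5  [with C=8, D=2]  = -17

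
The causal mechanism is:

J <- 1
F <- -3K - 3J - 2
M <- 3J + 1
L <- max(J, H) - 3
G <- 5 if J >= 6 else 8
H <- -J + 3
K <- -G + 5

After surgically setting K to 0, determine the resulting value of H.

2

Under do(K=0), the mechanism K <- -G + 5 is discarded; K is fixed at 0.
Since H is not a descendant of the intervened variable, it is unaffected.
H = -J + 3  [with J=1]  = 2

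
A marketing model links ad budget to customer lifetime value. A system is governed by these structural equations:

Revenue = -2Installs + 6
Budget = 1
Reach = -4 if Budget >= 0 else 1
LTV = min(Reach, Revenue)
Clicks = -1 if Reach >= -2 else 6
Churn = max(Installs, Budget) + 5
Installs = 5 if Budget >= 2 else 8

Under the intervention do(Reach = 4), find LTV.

Under do(Reach=4), the mechanism Reach = -4 if Budget >= 0 else 1 is discarded; Reach is fixed at 4.
Installs = 5 if Budget >= 2 else 8  [with Budget=1]  = 8
Revenue = -2Installs + 6  [with Installs=8]  = -10
LTV = min(Reach, Revenue)  [with Reach=4, Revenue=-10]  = -10

-10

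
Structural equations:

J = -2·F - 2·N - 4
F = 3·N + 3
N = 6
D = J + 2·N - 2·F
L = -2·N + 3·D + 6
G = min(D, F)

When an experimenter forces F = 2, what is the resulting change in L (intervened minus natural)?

228

Under do(F=2), the mechanism F = 3·N + 3 is discarded; F is fixed at 2.
J = -2·F - 2·N - 4  [with F=2, N=6]  = -20
D = J + 2·N - 2·F  [with J=-20, N=6, F=2]  = -12
L = -2·N + 3·D + 6  [with N=6, D=-12]  = -42
Without intervention: F = 3·N + 3  [with N=6]  = 21; J = -2·F - 2·N - 4  [with F=21, N=6]  = -58; D = J + 2·N - 2·F  [with J=-58, N=6, F=21]  = -88; L = -2·N + 3·D + 6  [with N=6, D=-88]  = -270.
Change = -42 − (-270) = 228.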